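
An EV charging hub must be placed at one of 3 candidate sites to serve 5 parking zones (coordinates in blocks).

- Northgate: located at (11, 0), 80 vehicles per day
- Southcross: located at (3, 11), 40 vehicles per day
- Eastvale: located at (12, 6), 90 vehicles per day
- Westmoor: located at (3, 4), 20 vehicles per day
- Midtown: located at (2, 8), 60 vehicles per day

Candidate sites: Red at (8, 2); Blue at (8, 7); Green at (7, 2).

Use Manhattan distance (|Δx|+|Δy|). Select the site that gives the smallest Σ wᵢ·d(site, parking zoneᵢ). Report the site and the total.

Blue, total 2190 blocks

Total weighted distance at each candidate:
  Red (8, 2): total = 2540
  Blue (8, 7): total = 2190
  Green (7, 2): total = 2590
Minimum is at Blue with total 2190 blocks.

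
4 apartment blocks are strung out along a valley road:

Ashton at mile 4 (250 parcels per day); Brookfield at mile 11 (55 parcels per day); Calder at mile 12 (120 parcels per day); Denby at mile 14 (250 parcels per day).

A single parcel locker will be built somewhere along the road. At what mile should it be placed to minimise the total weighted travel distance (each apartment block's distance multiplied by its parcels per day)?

x = 12

For a sum of weighted absolute distances on a line, the optimum is the weighted median (not the mean). Total weight W = 675; half-weight = 337.5.
Sort by position and accumulate weight:
  mile 4 (Ashton, w=250) → cum 250
  mile 11 (Brookfield, w=55) → cum 305
  mile 12 (Calder, w=120) → cum 425  ≥ 337.5 → median here
  mile 14 (Denby, w=250) → cum 675
Optimal location: mile 12.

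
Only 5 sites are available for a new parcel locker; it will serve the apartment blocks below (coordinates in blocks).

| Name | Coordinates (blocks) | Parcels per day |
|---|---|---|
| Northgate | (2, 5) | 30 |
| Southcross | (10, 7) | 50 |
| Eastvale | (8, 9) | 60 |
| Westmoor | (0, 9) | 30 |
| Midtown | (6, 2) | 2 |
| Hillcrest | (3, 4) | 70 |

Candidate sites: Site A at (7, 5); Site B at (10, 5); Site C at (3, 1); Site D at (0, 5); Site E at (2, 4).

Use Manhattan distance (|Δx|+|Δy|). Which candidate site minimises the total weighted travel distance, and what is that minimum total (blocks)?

Site A, total 1388 blocks

Total weighted distance at each candidate:
  Site A (7, 5): total = 1388
  Site B (10, 5): total = 1694
  Site C (3, 1): total = 2128
  Site D (0, 5): total = 1798
  Site E (2, 4): total = 1532
Minimum is at Site A with total 1388 blocks.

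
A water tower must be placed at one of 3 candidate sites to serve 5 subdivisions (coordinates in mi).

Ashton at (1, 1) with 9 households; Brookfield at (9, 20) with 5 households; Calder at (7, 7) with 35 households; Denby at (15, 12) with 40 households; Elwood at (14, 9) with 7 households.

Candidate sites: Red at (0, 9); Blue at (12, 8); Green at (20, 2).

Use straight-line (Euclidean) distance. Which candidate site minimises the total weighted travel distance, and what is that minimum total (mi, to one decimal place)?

Total weighted distance at each candidate:
  Red (0, 9): total = 1108.3
  Blue (12, 8): total = 573.3
  Green (20, 2): total = 1276.0
Minimum is at Blue with total 573.3 mi.

Blue, total 573.3 mi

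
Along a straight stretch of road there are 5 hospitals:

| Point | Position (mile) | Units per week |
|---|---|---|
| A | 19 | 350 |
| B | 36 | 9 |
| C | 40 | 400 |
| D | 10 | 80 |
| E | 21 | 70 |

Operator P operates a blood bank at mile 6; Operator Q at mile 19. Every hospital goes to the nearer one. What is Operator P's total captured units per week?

80

The indifferent point is the midpoint (6+19)/2 = 12.5; hospitals left of it (closer to Operator P at 6) go to Operator P, those right go to Operator Q.
  D at 10 (w=80) → Operator P
  A at 19 (w=350) → Operator Q
  E at 21 (w=70) → Operator Q
  B at 36 (w=9) → Operator Q
  C at 40 (w=400) → Operator Q
Operator P captures 80; Operator Q captures 829.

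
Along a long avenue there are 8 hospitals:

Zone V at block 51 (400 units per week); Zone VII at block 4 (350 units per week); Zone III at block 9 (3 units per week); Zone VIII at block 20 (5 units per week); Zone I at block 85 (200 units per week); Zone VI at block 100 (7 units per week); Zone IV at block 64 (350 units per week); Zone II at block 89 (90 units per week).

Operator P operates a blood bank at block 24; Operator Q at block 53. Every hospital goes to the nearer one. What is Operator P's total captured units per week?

358

The indifferent point is the midpoint (24+53)/2 = 38.5; hospitals left of it (closer to Operator P at 24) go to Operator P, those right go to Operator Q.
  Zone VII at 4 (w=350) → Operator P
  Zone III at 9 (w=3) → Operator P
  Zone VIII at 20 (w=5) → Operator P
  Zone V at 51 (w=400) → Operator Q
  Zone IV at 64 (w=350) → Operator Q
  Zone I at 85 (w=200) → Operator Q
  Zone II at 89 (w=90) → Operator Q
  Zone VI at 100 (w=7) → Operator Q
Operator P captures 358; Operator Q captures 1047.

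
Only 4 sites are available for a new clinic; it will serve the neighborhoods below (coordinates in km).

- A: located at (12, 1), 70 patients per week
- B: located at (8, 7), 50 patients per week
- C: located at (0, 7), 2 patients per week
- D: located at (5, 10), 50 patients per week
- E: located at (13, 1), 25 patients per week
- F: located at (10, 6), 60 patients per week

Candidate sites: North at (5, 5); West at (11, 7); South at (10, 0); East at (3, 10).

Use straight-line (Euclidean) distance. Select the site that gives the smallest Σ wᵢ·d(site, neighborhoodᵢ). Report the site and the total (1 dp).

Total weighted distance at each candidate:
  North (5, 5): total = 1535.0
  West (11, 7): total = 1176.2
  South (10, 0): total = 1543.0
  East (3, 10): total = 2111.1
Minimum is at West with total 1176.2 km.

West, total 1176.2 km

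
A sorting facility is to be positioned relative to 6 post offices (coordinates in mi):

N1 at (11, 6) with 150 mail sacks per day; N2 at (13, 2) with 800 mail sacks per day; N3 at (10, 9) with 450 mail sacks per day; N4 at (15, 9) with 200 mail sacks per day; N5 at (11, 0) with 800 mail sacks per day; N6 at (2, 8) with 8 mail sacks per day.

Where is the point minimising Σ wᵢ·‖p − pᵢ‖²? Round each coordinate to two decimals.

(11.78, 3.49)

The minimiser of Σwᵢ‖p−pᵢ‖² is the weighted centroid p* = (Σwᵢpᵢ)/(Σwᵢ).
Σwᵢ = 2408.
Σwᵢxᵢ = 150·11 + 800·13 + 450·10 + 200·15 + 800·11 + 8·2 = 28366.
Σwᵢyᵢ = 150·6 + 800·2 + 450·9 + 200·9 + 800·0 + 8·8 = 8414.
x* = 28366/2408 = 11.78, y* = 8414/2408 = 3.49.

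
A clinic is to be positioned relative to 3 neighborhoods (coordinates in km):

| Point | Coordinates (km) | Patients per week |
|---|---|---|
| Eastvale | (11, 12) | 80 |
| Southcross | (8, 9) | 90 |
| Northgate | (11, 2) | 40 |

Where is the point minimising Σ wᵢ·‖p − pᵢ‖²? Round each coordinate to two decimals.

The minimiser of Σwᵢ‖p−pᵢ‖² is the weighted centroid p* = (Σwᵢpᵢ)/(Σwᵢ).
Σwᵢ = 210.
Σwᵢxᵢ = 80·11 + 90·8 + 40·11 = 2040.
Σwᵢyᵢ = 80·12 + 90·9 + 40·2 = 1850.
x* = 2040/210 = 9.71, y* = 1850/210 = 8.81.

(9.71, 8.81)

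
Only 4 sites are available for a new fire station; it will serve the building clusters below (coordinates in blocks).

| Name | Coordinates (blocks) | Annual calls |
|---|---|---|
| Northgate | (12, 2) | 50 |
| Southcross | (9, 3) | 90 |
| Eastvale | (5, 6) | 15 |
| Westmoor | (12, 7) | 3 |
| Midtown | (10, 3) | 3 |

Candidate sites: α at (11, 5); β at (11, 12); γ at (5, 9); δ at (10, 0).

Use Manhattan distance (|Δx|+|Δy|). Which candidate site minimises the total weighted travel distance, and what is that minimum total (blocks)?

α, total 683 blocks

Total weighted distance at each candidate:
  α (11, 5): total = 683
  β (11, 12): total = 1768
  γ (5, 9): total = 1705
  δ (10, 0): total = 761
Minimum is at α with total 683 blocks.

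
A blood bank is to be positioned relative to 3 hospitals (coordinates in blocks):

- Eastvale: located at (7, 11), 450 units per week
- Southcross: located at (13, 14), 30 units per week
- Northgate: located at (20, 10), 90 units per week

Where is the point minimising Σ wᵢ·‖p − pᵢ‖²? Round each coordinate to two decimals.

(9.37, 11.00)

The minimiser of Σwᵢ‖p−pᵢ‖² is the weighted centroid p* = (Σwᵢpᵢ)/(Σwᵢ).
Σwᵢ = 570.
Σwᵢxᵢ = 450·7 + 30·13 + 90·20 = 5340.
Σwᵢyᵢ = 450·11 + 30·14 + 90·10 = 6270.
x* = 5340/570 = 9.37, y* = 6270/570 = 11.00.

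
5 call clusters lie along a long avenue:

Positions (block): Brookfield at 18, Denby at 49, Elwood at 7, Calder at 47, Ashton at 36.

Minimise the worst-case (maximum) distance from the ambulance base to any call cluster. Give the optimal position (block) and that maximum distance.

The 1-center on a line is the midpoint of the two extreme points: leftmost at 7, rightmost at 49.
Optimal location = (7 + 49)/2 = 28; maximum distance = (49 − 7)/2 = 21.

location 28, max distance 21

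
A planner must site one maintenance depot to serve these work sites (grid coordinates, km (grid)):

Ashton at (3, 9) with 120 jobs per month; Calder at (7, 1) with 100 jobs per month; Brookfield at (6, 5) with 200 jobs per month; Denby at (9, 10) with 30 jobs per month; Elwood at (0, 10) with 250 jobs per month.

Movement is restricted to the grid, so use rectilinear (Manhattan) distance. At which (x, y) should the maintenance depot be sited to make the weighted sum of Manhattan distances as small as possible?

Manhattan distance separates: Σwᵢ(|x−xᵢ|+|y−yᵢ|) = Σwᵢ|x−xᵢ| + Σwᵢ|y−yᵢ|, so x and y are optimised independently as 1-D weighted medians.
Total weight W = 700; half = 350.
x-coordinate, sorted with cumulative weight:
  x=0 (Elwood, w=250) cum 250
  x=3 (Ashton, w=120) cum 370  ← median
  x=6 (Brookfield, w=200) cum 570
  x=7 (Calder, w=100) cum 670
  x=9 (Denby, w=30) cum 700
⇒ x* = 3
y-coordinate, sorted with cumulative weight:
  y=1 (Calder, w=100) cum 100
  y=5 (Brookfield, w=200) cum 300
  y=9 (Ashton, w=120) cum 420  ← median
  y=10 (Denby, w=30) cum 450
  y=10 (Elwood, w=250) cum 700
⇒ y* = 9

(3, 9)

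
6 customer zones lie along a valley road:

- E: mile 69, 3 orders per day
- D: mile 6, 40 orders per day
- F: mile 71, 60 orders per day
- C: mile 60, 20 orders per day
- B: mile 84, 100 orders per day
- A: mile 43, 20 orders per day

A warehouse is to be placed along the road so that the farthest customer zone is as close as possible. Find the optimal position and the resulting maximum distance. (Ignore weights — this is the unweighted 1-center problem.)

location 45, max distance 39

The 1-center on a line is the midpoint of the two extreme points: leftmost at 6, rightmost at 84.
Optimal location = (6 + 84)/2 = 45; maximum distance = (84 − 6)/2 = 39.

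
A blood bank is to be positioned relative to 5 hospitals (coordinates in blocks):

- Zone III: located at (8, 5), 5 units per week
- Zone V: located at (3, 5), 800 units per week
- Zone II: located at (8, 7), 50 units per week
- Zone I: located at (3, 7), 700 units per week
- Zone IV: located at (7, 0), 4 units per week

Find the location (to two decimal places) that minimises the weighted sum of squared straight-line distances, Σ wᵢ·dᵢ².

(3.19, 5.95)

The minimiser of Σwᵢ‖p−pᵢ‖² is the weighted centroid p* = (Σwᵢpᵢ)/(Σwᵢ).
Σwᵢ = 1559.
Σwᵢxᵢ = 5·8 + 800·3 + 50·8 + 700·3 + 4·7 = 4968.
Σwᵢyᵢ = 5·5 + 800·5 + 50·7 + 700·7 + 4·0 = 9275.
x* = 4968/1559 = 3.19, y* = 9275/1559 = 5.95.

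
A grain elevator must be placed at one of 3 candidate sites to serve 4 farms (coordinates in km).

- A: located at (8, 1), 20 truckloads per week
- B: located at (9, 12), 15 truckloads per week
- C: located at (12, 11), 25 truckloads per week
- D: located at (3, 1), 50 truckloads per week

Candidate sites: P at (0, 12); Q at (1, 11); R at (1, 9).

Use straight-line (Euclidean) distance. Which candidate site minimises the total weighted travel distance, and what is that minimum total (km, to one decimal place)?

R, total 1032.6 km

Total weighted distance at each candidate:
  P (0, 12): total = 1278.2
  Q (1, 11): total = 1150.0
  R (1, 9): total = 1032.6
Minimum is at R with total 1032.6 km.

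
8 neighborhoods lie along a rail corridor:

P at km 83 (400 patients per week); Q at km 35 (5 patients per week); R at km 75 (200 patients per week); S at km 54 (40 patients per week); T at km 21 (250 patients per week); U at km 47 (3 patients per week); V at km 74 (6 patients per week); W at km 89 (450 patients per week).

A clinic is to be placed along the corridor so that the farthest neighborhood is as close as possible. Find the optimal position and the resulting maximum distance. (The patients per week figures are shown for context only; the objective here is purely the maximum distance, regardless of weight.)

The 1-center on a line is the midpoint of the two extreme points: leftmost at 21, rightmost at 89.
Optimal location = (21 + 89)/2 = 55; maximum distance = (89 − 21)/2 = 34.

location 55, max distance 34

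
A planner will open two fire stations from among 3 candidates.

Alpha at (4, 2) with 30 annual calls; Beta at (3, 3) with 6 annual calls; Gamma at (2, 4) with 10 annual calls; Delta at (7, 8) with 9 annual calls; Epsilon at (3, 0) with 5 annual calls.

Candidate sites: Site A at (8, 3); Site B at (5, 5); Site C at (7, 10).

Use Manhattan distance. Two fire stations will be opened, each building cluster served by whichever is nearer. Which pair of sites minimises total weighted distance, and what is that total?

{Site B, Site C}, total 237

Evaluate every pair (each demand assigned to the nearer of the two):
  {Site B, Site C}: total = 237
  {Site A, Site B}: total = 264
  {Site A, Site C}: total = 308
Best pair: {Site B, Site C} with total 237.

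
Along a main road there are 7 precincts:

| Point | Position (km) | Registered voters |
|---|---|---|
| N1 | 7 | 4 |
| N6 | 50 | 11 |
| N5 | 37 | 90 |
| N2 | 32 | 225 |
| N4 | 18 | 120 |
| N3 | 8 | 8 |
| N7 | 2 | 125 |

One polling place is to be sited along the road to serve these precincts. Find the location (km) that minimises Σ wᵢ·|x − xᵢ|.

x = 32

For a sum of weighted absolute distances on a line, the optimum is the weighted median (not the mean). Total weight W = 583; half-weight = 291.5.
Sort by position and accumulate weight:
  km 2 (N7, w=125) → cum 125
  km 7 (N1, w=4) → cum 129
  km 8 (N3, w=8) → cum 137
  km 18 (N4, w=120) → cum 257
  km 32 (N2, w=225) → cum 482  ≥ 291.5 → median here
  km 37 (N5, w=90) → cum 572
  km 50 (N6, w=11) → cum 583
Optimal location: km 32.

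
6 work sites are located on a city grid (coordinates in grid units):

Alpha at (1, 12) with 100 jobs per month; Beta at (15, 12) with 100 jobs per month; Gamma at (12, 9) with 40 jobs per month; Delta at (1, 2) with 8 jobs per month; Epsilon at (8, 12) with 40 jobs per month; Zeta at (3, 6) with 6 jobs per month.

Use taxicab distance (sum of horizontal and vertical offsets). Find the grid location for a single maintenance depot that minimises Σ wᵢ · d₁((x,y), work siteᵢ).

(8, 12)

Manhattan distance separates: Σwᵢ(|x−xᵢ|+|y−yᵢ|) = Σwᵢ|x−xᵢ| + Σwᵢ|y−yᵢ|, so x and y are optimised independently as 1-D weighted medians.
Total weight W = 294; half = 147.
x-coordinate, sorted with cumulative weight:
  x=1 (Alpha, w=100) cum 100
  x=1 (Delta, w=8) cum 108
  x=3 (Zeta, w=6) cum 114
  x=8 (Epsilon, w=40) cum 154  ← median
  x=12 (Gamma, w=40) cum 194
  x=15 (Beta, w=100) cum 294
⇒ x* = 8
y-coordinate, sorted with cumulative weight:
  y=2 (Delta, w=8) cum 8
  y=6 (Zeta, w=6) cum 14
  y=9 (Gamma, w=40) cum 54
  y=12 (Alpha, w=100) cum 154  ← median
  y=12 (Beta, w=100) cum 254
  y=12 (Epsilon, w=40) cum 294
⇒ y* = 12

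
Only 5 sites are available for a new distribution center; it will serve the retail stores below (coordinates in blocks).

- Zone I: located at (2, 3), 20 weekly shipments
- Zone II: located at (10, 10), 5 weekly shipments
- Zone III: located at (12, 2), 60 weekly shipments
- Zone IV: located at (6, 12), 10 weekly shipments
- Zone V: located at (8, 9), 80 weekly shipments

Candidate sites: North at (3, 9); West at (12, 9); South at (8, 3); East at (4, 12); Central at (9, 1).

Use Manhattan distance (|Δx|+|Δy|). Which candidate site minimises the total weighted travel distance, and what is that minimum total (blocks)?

South, total 1055 blocks

Total weighted distance at each candidate:
  North (3, 9): total = 1600
  West (12, 9): total = 1165
  South (8, 3): total = 1055
  East (4, 12): total = 1920
  Central (9, 1): total = 1330
Minimum is at South with total 1055 blocks.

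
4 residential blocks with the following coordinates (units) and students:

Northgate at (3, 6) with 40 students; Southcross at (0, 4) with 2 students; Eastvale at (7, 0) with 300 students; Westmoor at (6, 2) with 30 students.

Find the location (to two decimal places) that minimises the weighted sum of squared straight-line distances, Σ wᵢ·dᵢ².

The minimiser of Σwᵢ‖p−pᵢ‖² is the weighted centroid p* = (Σwᵢpᵢ)/(Σwᵢ).
Σwᵢ = 372.
Σwᵢxᵢ = 40·3 + 2·0 + 300·7 + 30·6 = 2400.
Σwᵢyᵢ = 40·6 + 2·4 + 300·0 + 30·2 = 308.
x* = 2400/372 = 6.45, y* = 308/372 = 0.83.

(6.45, 0.83)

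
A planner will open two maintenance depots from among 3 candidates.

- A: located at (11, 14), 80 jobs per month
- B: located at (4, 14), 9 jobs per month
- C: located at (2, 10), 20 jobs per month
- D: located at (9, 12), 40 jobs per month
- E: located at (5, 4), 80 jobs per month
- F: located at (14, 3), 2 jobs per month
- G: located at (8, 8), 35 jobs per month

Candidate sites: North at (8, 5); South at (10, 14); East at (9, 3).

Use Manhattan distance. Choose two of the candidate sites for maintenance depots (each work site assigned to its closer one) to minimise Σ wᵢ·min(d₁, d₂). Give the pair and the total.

Evaluate every pair (each demand assigned to the nearer of the two):
  {North, South}: total = 915
  {South, East}: total = 1114
  {North, East}: total = 2052
Best pair: {North, South} with total 915.

{North, South}, total 915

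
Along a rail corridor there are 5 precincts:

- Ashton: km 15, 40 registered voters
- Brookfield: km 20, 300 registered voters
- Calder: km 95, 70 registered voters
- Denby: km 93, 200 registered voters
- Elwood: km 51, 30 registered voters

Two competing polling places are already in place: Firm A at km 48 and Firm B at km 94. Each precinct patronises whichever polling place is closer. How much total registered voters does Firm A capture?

370

The indifferent point is the midpoint (48+94)/2 = 71; precincts left of it (closer to Firm A at 48) go to Firm A, those right go to Firm B.
  Ashton at 15 (w=40) → Firm A
  Brookfield at 20 (w=300) → Firm A
  Elwood at 51 (w=30) → Firm A
  Denby at 93 (w=200) → Firm B
  Calder at 95 (w=70) → Firm B
Firm A captures 370; Firm B captures 270.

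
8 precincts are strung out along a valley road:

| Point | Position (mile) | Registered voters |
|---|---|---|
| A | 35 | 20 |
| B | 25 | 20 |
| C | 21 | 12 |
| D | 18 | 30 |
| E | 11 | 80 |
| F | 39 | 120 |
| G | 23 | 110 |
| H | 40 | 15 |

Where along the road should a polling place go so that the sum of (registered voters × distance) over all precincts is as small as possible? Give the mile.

x = 23

For a sum of weighted absolute distances on a line, the optimum is the weighted median (not the mean). Total weight W = 407; half-weight = 203.5.
Sort by position and accumulate weight:
  mile 11 (E, w=80) → cum 80
  mile 18 (D, w=30) → cum 110
  mile 21 (C, w=12) → cum 122
  mile 23 (G, w=110) → cum 232  ≥ 203.5 → median here
  mile 25 (B, w=20) → cum 252
  mile 35 (A, w=20) → cum 272
  mile 39 (F, w=120) → cum 392
  mile 40 (H, w=15) → cum 407
Optimal location: mile 23.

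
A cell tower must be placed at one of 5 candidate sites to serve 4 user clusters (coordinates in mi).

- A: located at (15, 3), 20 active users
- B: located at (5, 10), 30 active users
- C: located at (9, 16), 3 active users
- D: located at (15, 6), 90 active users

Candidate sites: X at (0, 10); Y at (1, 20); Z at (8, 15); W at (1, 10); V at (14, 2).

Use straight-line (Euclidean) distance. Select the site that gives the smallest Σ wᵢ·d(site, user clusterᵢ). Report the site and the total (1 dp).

Total weighted distance at each candidate:
  X (0, 10): total = 1910.7
  Y (1, 20): total = 2572.3
  Z (8, 15): total = 1483.2
  W (1, 10): total = 1773.5
  V (14, 2): total = 805.2
Minimum is at V with total 805.2 mi.

V, total 805.2 mi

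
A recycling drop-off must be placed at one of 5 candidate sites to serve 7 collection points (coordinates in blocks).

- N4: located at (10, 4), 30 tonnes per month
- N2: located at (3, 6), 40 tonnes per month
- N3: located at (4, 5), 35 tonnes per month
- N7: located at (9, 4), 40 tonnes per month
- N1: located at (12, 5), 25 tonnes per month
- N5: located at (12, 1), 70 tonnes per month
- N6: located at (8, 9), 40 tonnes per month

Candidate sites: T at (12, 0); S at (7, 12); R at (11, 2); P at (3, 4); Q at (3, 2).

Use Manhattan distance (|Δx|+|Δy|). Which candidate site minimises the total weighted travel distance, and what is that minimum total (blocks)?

Total weighted distance at each candidate:
  T (12, 0): total = 2230
  S (7, 12): total = 3060
  R (11, 2): total = 1720
  P (3, 4): total = 2090
  Q (3, 2): total = 2370
Minimum is at R with total 1720 blocks.

R, total 1720 blocks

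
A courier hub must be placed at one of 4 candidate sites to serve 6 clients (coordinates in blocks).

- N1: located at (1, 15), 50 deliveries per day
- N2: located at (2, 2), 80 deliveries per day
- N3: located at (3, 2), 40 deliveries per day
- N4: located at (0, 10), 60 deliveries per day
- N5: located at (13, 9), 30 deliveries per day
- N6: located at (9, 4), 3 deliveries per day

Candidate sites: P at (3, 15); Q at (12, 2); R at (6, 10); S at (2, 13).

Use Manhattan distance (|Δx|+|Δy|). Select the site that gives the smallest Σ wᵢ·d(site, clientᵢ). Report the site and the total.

S, total 2308 blocks

Total weighted distance at each candidate:
  P (3, 15): total = 2751
  Q (12, 2): total = 3815
  R (6, 10): total = 2527
  S (2, 13): total = 2308
Minimum is at S with total 2308 blocks.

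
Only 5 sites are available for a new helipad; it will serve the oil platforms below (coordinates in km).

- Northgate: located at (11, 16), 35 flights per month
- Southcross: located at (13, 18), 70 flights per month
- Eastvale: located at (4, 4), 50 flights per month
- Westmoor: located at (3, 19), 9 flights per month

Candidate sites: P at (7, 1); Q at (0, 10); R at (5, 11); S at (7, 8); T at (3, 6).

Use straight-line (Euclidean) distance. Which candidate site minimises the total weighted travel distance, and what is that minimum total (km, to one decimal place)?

R, total 1445.2 km

Total weighted distance at each candidate:
  P (7, 1): total = 2183.4
  Q (0, 10): total = 1953.0
  R (5, 11): total = 1445.2
  S (7, 8): total = 1484.7
  T (3, 6): total = 1770.5
Minimum is at R with total 1445.2 km.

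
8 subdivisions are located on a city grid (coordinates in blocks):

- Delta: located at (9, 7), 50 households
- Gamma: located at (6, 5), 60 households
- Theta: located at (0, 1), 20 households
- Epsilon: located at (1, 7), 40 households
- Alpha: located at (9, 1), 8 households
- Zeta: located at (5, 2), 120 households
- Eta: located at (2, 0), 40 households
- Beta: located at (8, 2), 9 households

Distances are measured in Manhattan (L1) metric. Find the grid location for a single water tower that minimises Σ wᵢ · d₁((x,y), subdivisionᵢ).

(5, 2)

Manhattan distance separates: Σwᵢ(|x−xᵢ|+|y−yᵢ|) = Σwᵢ|x−xᵢ| + Σwᵢ|y−yᵢ|, so x and y are optimised independently as 1-D weighted medians.
Total weight W = 347; half = 173.5.
x-coordinate, sorted with cumulative weight:
  x=0 (Theta, w=20) cum 20
  x=1 (Epsilon, w=40) cum 60
  x=2 (Eta, w=40) cum 100
  x=5 (Zeta, w=120) cum 220  ← median
  x=6 (Gamma, w=60) cum 280
  x=8 (Beta, w=9) cum 289
  x=9 (Delta, w=50) cum 339
  x=9 (Alpha, w=8) cum 347
⇒ x* = 5
y-coordinate, sorted with cumulative weight:
  y=0 (Eta, w=40) cum 40
  y=1 (Theta, w=20) cum 60
  y=1 (Alpha, w=8) cum 68
  y=2 (Zeta, w=120) cum 188  ← median
  y=2 (Beta, w=9) cum 197
  y=5 (Gamma, w=60) cum 257
  y=7 (Delta, w=50) cum 307
  y=7 (Epsilon, w=40) cum 347
⇒ y* = 2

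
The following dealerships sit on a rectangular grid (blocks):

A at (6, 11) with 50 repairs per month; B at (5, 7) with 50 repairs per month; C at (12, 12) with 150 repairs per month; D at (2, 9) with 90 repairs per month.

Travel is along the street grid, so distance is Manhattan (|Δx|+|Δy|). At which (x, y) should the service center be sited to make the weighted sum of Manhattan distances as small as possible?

(6, 11)

Manhattan distance separates: Σwᵢ(|x−xᵢ|+|y−yᵢ|) = Σwᵢ|x−xᵢ| + Σwᵢ|y−yᵢ|, so x and y are optimised independently as 1-D weighted medians.
Total weight W = 340; half = 170.
x-coordinate, sorted with cumulative weight:
  x=2 (D, w=90) cum 90
  x=5 (B, w=50) cum 140
  x=6 (A, w=50) cum 190  ← median
  x=12 (C, w=150) cum 340
⇒ x* = 6
y-coordinate, sorted with cumulative weight:
  y=7 (B, w=50) cum 50
  y=9 (D, w=90) cum 140
  y=11 (A, w=50) cum 190  ← median
  y=12 (C, w=150) cum 340
⇒ y* = 11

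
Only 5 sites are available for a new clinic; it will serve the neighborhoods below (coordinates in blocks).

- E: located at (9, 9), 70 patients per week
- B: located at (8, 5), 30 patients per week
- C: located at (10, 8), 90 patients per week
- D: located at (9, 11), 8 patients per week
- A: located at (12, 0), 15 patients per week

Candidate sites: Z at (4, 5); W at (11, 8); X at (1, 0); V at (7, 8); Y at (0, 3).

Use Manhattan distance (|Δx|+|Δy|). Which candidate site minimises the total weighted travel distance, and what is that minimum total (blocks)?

W, total 655 blocks

Total weighted distance at each candidate:
  Z (4, 5): total = 1843
  W (11, 8): total = 655
  X (1, 0): total = 3397
  V (7, 8): total = 835
  Y (0, 3): total = 3061
Minimum is at W with total 655 blocks.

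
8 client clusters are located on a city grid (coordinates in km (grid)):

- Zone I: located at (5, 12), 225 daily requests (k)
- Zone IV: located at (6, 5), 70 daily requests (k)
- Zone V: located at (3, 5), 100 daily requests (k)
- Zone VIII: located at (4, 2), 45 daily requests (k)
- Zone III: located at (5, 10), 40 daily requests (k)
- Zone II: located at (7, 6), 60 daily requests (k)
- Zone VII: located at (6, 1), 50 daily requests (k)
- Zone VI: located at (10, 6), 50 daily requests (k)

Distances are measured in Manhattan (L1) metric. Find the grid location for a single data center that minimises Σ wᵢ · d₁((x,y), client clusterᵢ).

Manhattan distance separates: Σwᵢ(|x−xᵢ|+|y−yᵢ|) = Σwᵢ|x−xᵢ| + Σwᵢ|y−yᵢ|, so x and y are optimised independently as 1-D weighted medians.
Total weight W = 640; half = 320.
x-coordinate, sorted with cumulative weight:
  x=3 (Zone V, w=100) cum 100
  x=4 (Zone VIII, w=45) cum 145
  x=5 (Zone I, w=225) cum 370  ← median
  x=5 (Zone III, w=40) cum 410
  x=6 (Zone IV, w=70) cum 480
  x=6 (Zone VII, w=50) cum 530
  x=7 (Zone II, w=60) cum 590
  x=10 (Zone VI, w=50) cum 640
⇒ x* = 5
y-coordinate, sorted with cumulative weight:
  y=1 (Zone VII, w=50) cum 50
  y=2 (Zone VIII, w=45) cum 95
  y=5 (Zone IV, w=70) cum 165
  y=5 (Zone V, w=100) cum 265
  y=6 (Zone II, w=60) cum 325  ← median
  y=6 (Zone VI, w=50) cum 375
  y=10 (Zone III, w=40) cum 415
  y=12 (Zone I, w=225) cum 640
⇒ y* = 6

(5, 6)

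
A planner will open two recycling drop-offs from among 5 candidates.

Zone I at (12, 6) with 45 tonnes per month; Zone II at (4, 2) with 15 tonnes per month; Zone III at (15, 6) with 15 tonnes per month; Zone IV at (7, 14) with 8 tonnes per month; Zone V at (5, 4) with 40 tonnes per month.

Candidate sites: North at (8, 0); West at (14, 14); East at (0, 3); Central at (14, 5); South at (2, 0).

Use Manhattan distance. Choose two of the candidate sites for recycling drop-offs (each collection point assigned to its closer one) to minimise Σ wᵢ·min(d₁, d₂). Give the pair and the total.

Evaluate every pair (each demand assigned to the nearer of the two):
  {East, Central}: total = 608
  {Central, South}: total = 633
  {North, Central}: total = 655
  {West, Central}: total = 816
  {West, East}: total = 956
  {West, South}: total = 981
  {North, West}: total = 1011
  {North, East}: total = 1080
  {North, South}: total = 1105
  {East, South}: total = 1389
Best pair: {East, Central} with total 608.

{East, Central}, total 608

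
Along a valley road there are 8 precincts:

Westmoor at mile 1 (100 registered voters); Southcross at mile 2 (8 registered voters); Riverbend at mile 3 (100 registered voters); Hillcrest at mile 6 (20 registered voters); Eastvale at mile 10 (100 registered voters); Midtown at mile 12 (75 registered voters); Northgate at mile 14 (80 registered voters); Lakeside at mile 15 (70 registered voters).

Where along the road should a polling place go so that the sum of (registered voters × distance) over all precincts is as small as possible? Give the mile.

For a sum of weighted absolute distances on a line, the optimum is the weighted median (not the mean). Total weight W = 553; half-weight = 276.5.
Sort by position and accumulate weight:
  mile 1 (Westmoor, w=100) → cum 100
  mile 2 (Southcross, w=8) → cum 108
  mile 3 (Riverbend, w=100) → cum 208
  mile 6 (Hillcrest, w=20) → cum 228
  mile 10 (Eastvale, w=100) → cum 328  ≥ 276.5 → median here
  mile 12 (Midtown, w=75) → cum 403
  mile 14 (Northgate, w=80) → cum 483
  mile 15 (Lakeside, w=70) → cum 553
Optimal location: mile 10.

x = 10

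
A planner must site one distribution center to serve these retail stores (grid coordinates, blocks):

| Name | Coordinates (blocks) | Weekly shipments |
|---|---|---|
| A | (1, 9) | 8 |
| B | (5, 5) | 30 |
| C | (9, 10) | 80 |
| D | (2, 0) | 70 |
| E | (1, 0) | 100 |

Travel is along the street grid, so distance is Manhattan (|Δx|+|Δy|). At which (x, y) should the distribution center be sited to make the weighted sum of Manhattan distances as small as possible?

Manhattan distance separates: Σwᵢ(|x−xᵢ|+|y−yᵢ|) = Σwᵢ|x−xᵢ| + Σwᵢ|y−yᵢ|, so x and y are optimised independently as 1-D weighted medians.
Total weight W = 288; half = 144.
x-coordinate, sorted with cumulative weight:
  x=1 (A, w=8) cum 8
  x=1 (E, w=100) cum 108
  x=2 (D, w=70) cum 178  ← median
  x=5 (B, w=30) cum 208
  x=9 (C, w=80) cum 288
⇒ x* = 2
y-coordinate, sorted with cumulative weight:
  y=0 (D, w=70) cum 70
  y=0 (E, w=100) cum 170  ← median
  y=5 (B, w=30) cum 200
  y=9 (A, w=8) cum 208
  y=10 (C, w=80) cum 288
⇒ y* = 0

(2, 0)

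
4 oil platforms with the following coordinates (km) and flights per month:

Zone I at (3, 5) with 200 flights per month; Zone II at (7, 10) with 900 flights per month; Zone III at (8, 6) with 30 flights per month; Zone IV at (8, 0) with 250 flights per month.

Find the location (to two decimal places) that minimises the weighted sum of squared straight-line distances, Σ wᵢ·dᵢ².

(6.62, 7.38)

The minimiser of Σwᵢ‖p−pᵢ‖² is the weighted centroid p* = (Σwᵢpᵢ)/(Σwᵢ).
Σwᵢ = 1380.
Σwᵢxᵢ = 200·3 + 900·7 + 30·8 + 250·8 = 9140.
Σwᵢyᵢ = 200·5 + 900·10 + 30·6 + 250·0 = 10180.
x* = 9140/1380 = 6.62, y* = 10180/1380 = 7.38.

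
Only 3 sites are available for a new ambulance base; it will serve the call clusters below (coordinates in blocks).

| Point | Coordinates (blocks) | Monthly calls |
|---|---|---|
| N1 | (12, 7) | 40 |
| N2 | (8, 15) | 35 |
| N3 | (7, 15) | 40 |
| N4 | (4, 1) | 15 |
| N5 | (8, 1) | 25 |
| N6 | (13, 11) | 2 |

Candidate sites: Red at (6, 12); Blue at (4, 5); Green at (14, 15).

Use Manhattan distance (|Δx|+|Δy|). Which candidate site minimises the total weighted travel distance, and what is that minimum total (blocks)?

Red, total 1311 blocks

Total weighted distance at each candidate:
  Red (6, 12): total = 1311
  Blue (4, 5): total = 1700
  Green (14, 15): total = 1760
Minimum is at Red with total 1311 blocks.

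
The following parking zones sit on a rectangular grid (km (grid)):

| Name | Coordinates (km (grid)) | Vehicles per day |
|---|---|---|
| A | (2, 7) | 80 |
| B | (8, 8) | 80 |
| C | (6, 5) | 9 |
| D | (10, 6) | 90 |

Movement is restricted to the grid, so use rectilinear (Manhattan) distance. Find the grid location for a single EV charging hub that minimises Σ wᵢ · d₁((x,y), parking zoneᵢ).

(8, 7)

Manhattan distance separates: Σwᵢ(|x−xᵢ|+|y−yᵢ|) = Σwᵢ|x−xᵢ| + Σwᵢ|y−yᵢ|, so x and y are optimised independently as 1-D weighted medians.
Total weight W = 259; half = 129.5.
x-coordinate, sorted with cumulative weight:
  x=2 (A, w=80) cum 80
  x=6 (C, w=9) cum 89
  x=8 (B, w=80) cum 169  ← median
  x=10 (D, w=90) cum 259
⇒ x* = 8
y-coordinate, sorted with cumulative weight:
  y=5 (C, w=9) cum 9
  y=6 (D, w=90) cum 99
  y=7 (A, w=80) cum 179  ← median
  y=8 (B, w=80) cum 259
⇒ y* = 7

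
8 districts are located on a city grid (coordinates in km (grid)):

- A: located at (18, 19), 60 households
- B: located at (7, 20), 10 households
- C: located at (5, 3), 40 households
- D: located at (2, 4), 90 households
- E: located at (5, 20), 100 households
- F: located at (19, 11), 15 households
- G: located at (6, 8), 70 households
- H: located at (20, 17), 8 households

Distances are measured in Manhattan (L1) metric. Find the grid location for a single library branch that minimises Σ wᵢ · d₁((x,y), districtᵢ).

(5, 8)

Manhattan distance separates: Σwᵢ(|x−xᵢ|+|y−yᵢ|) = Σwᵢ|x−xᵢ| + Σwᵢ|y−yᵢ|, so x and y are optimised independently as 1-D weighted medians.
Total weight W = 393; half = 196.5.
x-coordinate, sorted with cumulative weight:
  x=2 (D, w=90) cum 90
  x=5 (C, w=40) cum 130
  x=5 (E, w=100) cum 230  ← median
  x=6 (G, w=70) cum 300
  x=7 (B, w=10) cum 310
  x=18 (A, w=60) cum 370
  x=19 (F, w=15) cum 385
  x=20 (H, w=8) cum 393
⇒ x* = 5
y-coordinate, sorted with cumulative weight:
  y=3 (C, w=40) cum 40
  y=4 (D, w=90) cum 130
  y=8 (G, w=70) cum 200  ← median
  y=11 (F, w=15) cum 215
  y=17 (H, w=8) cum 223
  y=19 (A, w=60) cum 283
  y=20 (B, w=10) cum 293
  y=20 (E, w=100) cum 393
⇒ y* = 8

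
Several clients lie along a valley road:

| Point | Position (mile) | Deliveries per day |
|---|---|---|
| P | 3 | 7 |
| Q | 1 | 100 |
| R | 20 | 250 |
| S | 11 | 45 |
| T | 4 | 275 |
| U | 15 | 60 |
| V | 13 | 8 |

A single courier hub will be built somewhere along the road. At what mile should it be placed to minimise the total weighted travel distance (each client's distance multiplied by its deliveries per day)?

For a sum of weighted absolute distances on a line, the optimum is the weighted median (not the mean). Total weight W = 745; half-weight = 372.5.
Sort by position and accumulate weight:
  mile 1 (Q, w=100) → cum 100
  mile 3 (P, w=7) → cum 107
  mile 4 (T, w=275) → cum 382  ≥ 372.5 → median here
  mile 11 (S, w=45) → cum 427
  mile 13 (V, w=8) → cum 435
  mile 15 (U, w=60) → cum 495
  mile 20 (R, w=250) → cum 745
Optimal location: mile 4.

x = 4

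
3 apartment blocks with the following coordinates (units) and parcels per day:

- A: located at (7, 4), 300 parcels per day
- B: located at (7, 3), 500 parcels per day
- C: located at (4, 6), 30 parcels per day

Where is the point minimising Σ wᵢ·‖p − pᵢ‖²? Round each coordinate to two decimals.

The minimiser of Σwᵢ‖p−pᵢ‖² is the weighted centroid p* = (Σwᵢpᵢ)/(Σwᵢ).
Σwᵢ = 830.
Σwᵢxᵢ = 300·7 + 500·7 + 30·4 = 5720.
Σwᵢyᵢ = 300·4 + 500·3 + 30·6 = 2880.
x* = 5720/830 = 6.89, y* = 2880/830 = 3.47.

(6.89, 3.47)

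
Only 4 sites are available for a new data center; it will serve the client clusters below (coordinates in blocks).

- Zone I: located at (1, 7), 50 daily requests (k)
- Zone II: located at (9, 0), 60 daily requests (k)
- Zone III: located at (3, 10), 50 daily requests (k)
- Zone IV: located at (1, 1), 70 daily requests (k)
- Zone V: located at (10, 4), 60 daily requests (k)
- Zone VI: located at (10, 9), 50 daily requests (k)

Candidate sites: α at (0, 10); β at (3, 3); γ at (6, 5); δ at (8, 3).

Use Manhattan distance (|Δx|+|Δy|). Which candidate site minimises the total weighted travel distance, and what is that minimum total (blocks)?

γ, total 2560 blocks

Total weighted distance at each candidate:
  α (0, 10): total = 3700
  β (3, 3): total = 2600
  γ (6, 5): total = 2560
  δ (8, 3): total = 2600
Minimum is at γ with total 2560 blocks.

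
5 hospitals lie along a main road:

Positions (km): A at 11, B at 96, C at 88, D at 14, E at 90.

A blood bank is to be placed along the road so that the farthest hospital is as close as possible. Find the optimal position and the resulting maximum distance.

location 53.5, max distance 42.5

The 1-center on a line is the midpoint of the two extreme points: leftmost at 11, rightmost at 96.
Optimal location = (11 + 96)/2 = 53.5; maximum distance = (96 − 11)/2 = 42.5.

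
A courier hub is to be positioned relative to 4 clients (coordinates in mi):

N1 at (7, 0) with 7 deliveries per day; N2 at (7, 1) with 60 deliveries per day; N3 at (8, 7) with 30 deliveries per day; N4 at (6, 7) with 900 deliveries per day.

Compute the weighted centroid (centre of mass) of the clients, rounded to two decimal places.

The minimiser of Σwᵢ‖p−pᵢ‖² is the weighted centroid p* = (Σwᵢpᵢ)/(Σwᵢ).
Σwᵢ = 997.
Σwᵢxᵢ = 7·7 + 60·7 + 30·8 + 900·6 = 6109.
Σwᵢyᵢ = 7·0 + 60·1 + 30·7 + 900·7 = 6570.
x* = 6109/997 = 6.13, y* = 6570/997 = 6.59.

(6.13, 6.59)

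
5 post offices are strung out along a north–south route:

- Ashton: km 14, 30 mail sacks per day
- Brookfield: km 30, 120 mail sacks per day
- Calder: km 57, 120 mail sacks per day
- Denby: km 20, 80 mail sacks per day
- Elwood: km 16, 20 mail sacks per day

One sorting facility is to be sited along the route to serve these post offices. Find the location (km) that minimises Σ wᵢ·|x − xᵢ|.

For a sum of weighted absolute distances on a line, the optimum is the weighted median (not the mean). Total weight W = 370; half-weight = 185.
Sort by position and accumulate weight:
  km 14 (Ashton, w=30) → cum 30
  km 16 (Elwood, w=20) → cum 50
  km 20 (Denby, w=80) → cum 130
  km 30 (Brookfield, w=120) → cum 250  ≥ 185 → median here
  km 57 (Calder, w=120) → cum 370
Optimal location: km 30.

x = 30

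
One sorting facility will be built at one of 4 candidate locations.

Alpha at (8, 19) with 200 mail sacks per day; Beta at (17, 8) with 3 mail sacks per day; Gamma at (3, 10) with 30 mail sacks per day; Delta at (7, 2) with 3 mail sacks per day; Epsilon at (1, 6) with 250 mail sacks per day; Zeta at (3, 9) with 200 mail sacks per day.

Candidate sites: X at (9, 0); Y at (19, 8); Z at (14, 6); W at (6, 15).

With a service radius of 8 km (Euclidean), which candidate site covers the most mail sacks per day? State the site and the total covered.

W, covering 430

Coverage radius r = 8 km; a point is covered iff (Δx)²+(Δy)² ≤ 8² = 64.
  X (9, 0): covers {Delta} → 3
  Y (19, 8): covers {Beta} → 3
  Z (14, 6): covers {Beta} → 3
  W (6, 15): covers {Alpha, Gamma, Zeta} → 430
Maximum coverage at W: 430 mail sacks per day.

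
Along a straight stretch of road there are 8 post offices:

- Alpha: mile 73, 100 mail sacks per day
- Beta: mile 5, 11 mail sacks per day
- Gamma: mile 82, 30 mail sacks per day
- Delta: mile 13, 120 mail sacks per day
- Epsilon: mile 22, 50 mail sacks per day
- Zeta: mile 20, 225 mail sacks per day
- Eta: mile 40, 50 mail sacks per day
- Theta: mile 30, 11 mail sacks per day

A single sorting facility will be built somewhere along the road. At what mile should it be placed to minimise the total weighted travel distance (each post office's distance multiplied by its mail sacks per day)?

For a sum of weighted absolute distances on a line, the optimum is the weighted median (not the mean). Total weight W = 597; half-weight = 298.5.
Sort by position and accumulate weight:
  mile 5 (Beta, w=11) → cum 11
  mile 13 (Delta, w=120) → cum 131
  mile 20 (Zeta, w=225) → cum 356  ≥ 298.5 → median here
  mile 22 (Epsilon, w=50) → cum 406
  mile 30 (Theta, w=11) → cum 417
  mile 40 (Eta, w=50) → cum 467
  mile 73 (Alpha, w=100) → cum 567
  mile 82 (Gamma, w=30) → cum 597
Optimal location: mile 20.

x = 20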